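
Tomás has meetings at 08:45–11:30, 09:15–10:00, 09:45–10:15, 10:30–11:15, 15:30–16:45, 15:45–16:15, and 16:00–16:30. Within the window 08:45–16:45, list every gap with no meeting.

The merged coverage is 08:45-11:30, 15:30-16:45.
Gaps within 08:45-16:45: 11:30-15:30.

11:30-15:30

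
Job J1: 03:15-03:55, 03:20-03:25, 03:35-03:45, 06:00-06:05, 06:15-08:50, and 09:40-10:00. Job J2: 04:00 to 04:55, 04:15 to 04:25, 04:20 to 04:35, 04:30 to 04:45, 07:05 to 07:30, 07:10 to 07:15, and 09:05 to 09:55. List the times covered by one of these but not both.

03:15-03:55, 04:00-04:55, 06:00-06:05, 06:15-07:05, 07:30-08:50, 09:05-09:40, 09:55-10:00

Merge the first list: 03:15-03:55, 06:00-06:05, 06:15-08:50, 09:40-10:00.
Merge the second list: 04:00-04:55, 07:05-07:30, 09:05-09:55.
Only in the first: 03:15-03:55, 06:00-06:05, 06:15-07:05, 07:30-08:50, 09:55-10:00.
Only in the second: 04:00-04:55, 09:05-09:40.
Together these are the periods covered by exactly one.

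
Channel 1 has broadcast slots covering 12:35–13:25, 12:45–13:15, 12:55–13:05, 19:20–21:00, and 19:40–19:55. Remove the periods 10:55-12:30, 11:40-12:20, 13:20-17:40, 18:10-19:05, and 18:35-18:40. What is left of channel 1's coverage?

A, merged: 12:35–13:25, 19:20–21:00.
B, merged: 10:55–12:30, 13:20–17:40, 18:10–19:05.
12:35–13:25 with B removed leaves 12:35–13:20.
19:20–21:00 is untouched.

12:35–13:20, 19:20–21:00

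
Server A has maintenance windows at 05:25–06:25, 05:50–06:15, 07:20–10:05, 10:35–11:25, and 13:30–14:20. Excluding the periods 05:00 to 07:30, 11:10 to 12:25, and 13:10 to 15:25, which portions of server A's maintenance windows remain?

Merge the first list: 05:25–06:25, 07:20–10:05, 10:35–11:25, 13:30–14:20.
05:25–06:25 lies entirely inside B → drops out.
07:20–10:05 with B removed leaves 07:30–10:05.
10:35–11:25 with B removed leaves 10:35–11:10.
13:30–14:20 lies entirely inside B → drops out.

07:30–10:05, 10:35–11:10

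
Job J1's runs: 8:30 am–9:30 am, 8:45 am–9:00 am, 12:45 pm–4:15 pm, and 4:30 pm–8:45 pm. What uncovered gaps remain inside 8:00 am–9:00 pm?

The merged coverage is 8:30 am-9:30 am, 12:45 pm-4:15 pm, 4:30 pm-8:45 pm.
Complement within 8:00 am-9:00 pm: 8:00 am-8:30 am, 9:30 am-12:45 pm, 4:15 pm-4:30 pm, 8:45 pm-9:00 pm.

8:00 am-8:30 am, 9:30 am-12:45 pm, 4:15 pm-4:30 pm, 8:45 pm-9:00 pm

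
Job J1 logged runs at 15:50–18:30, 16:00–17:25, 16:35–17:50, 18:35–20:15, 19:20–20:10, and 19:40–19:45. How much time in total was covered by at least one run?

Merged: 15:50-18:30, 18:35-20:15.
Lengths: 2 h 40 min + 1 h 40 min = 4 h 20 min.

4 h 20 min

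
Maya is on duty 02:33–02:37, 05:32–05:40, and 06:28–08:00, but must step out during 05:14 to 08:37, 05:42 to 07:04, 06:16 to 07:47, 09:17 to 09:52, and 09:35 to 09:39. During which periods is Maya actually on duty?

B, merged: 05:14–08:37, 09:17–09:52.
02:33–02:37: no B overlap → unchanged.
05:32–05:40: fully covered by B → removed.
06:28–08:00: fully covered by B → removed.

02:33–02:37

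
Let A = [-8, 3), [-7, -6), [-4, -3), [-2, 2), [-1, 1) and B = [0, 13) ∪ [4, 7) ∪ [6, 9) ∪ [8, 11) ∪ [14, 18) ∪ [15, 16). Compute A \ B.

[-8, 0)

Merge the first list: [-8, 3).
Merge the second list: [0, 13), [14, 18).
[-8, 3) minus B → [-8, 0).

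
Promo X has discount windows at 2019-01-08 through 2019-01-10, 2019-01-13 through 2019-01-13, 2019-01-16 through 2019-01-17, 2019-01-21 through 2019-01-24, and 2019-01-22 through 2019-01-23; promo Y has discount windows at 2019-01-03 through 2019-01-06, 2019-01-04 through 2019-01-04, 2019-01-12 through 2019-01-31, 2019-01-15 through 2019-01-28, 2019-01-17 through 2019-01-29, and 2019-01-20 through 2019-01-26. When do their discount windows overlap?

2019-01-13 through 2019-01-13, 2019-01-16 through 2019-01-17, 2019-01-21 through 2019-01-24

A, merged: 2019-01-08 through 2019-01-10, 2019-01-13 through 2019-01-13, 2019-01-16 through 2019-01-17, 2019-01-21 through 2019-01-24.
B, merged: 2019-01-03 through 2019-01-06, 2019-01-12 through 2019-01-31.
2019-01-08 through 2019-01-10: no overlap with the second set.
2019-01-13 through 2019-01-13 meets the second set on 2019-01-13 through 2019-01-13.
2019-01-16 through 2019-01-17 meets the second set on 2019-01-16 through 2019-01-17.
2019-01-21 through 2019-01-24 meets the second set on 2019-01-21 through 2019-01-24.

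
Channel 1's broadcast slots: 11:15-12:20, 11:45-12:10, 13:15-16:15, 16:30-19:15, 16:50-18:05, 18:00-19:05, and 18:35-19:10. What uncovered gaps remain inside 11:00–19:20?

After merging, the occupied span is 11:15–12:20, 13:15–16:15, 16:30–19:15.
Gaps within 11:00–19:20: 11:00–11:15, 12:20–13:15, 16:15–16:30, 19:15–19:20.

11:00–11:15, 12:20–13:15, 16:15–16:30, 19:15–19:20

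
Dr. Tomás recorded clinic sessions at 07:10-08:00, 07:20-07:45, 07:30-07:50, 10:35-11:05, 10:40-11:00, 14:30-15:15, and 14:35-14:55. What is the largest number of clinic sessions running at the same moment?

At 07:30, 3 of the intervals are simultaneously active.
No point has more.

3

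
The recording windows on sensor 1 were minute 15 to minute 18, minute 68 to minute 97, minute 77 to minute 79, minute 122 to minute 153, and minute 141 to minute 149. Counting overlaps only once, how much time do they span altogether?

Merged: minute 15 to minute 18, minute 68 to minute 97, minute 122 to minute 153.
Lengths: 3 minutes + 29 minutes + 31 minutes = 63 minutes.

63 minutes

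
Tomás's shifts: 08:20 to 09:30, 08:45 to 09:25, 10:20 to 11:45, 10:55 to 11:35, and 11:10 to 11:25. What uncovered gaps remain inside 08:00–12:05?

08:00–08:20, 09:30–10:20, 11:45–12:05

Covered (merged): 08:20–09:30, 10:20–11:45.
Uncovered inside 08:00–12:05: 08:00–08:20, 09:30–10:20, 11:45–12:05.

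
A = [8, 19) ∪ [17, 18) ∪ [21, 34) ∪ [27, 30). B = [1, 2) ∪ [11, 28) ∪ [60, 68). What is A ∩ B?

[11, 19) ∪ [21, 28)

Merge the first list: [8, 19), [21, 34).
[8, 19) overlaps B on [11, 19).
[21, 34) overlaps B on [21, 28).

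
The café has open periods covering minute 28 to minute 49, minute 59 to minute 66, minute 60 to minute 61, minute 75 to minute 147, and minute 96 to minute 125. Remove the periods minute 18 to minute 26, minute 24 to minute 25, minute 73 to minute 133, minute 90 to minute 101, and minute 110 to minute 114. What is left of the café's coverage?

A, merged: minute 28 to minute 49, minute 59 to minute 66, minute 75 to minute 147.
B, merged: minute 18 to minute 26, minute 73 to minute 133.
minute 28 to minute 49 is untouched.
minute 59 to minute 66 is untouched.
minute 75 to minute 147 with B removed leaves minute 133 to minute 147.

minute 28 to minute 49, minute 59 to minute 66, minute 133 to minute 147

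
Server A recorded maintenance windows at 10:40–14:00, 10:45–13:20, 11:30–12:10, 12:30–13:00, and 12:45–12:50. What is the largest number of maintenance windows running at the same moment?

Walk the sorted start/end points keeping a running depth.
The depth first hits 4 at 12:45.

4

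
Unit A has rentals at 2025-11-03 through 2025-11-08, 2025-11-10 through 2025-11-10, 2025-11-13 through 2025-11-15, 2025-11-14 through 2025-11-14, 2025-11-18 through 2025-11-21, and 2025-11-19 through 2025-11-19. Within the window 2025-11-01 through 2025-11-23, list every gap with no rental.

After merging, the occupied span is 2025-11-03 through 2025-11-08, 2025-11-10 through 2025-11-10, 2025-11-13 through 2025-11-15, 2025-11-18 through 2025-11-21.
Complement within 2025-11-01 through 2025-11-23: 2025-11-01 through 2025-11-02, 2025-11-09 through 2025-11-09, 2025-11-11 through 2025-11-12, 2025-11-16 through 2025-11-17, 2025-11-22 through 2025-11-23.

2025-11-01 through 2025-11-02, 2025-11-09 through 2025-11-09, 2025-11-11 through 2025-11-12, 2025-11-16 through 2025-11-17, 2025-11-22 through 2025-11-23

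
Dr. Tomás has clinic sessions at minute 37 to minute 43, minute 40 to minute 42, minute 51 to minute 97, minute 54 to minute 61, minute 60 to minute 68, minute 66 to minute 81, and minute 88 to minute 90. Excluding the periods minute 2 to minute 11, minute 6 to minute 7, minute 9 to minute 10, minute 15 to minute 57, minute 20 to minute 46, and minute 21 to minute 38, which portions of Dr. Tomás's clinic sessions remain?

Merge the first list: minute 37 to minute 43, minute 51 to minute 97.
Merge the second list: minute 2 to minute 11, minute 15 to minute 57.
minute 37 to minute 43: fully covered by B → removed.
minute 51 to minute 97 minus B → minute 57 to minute 97.

minute 57 to minute 97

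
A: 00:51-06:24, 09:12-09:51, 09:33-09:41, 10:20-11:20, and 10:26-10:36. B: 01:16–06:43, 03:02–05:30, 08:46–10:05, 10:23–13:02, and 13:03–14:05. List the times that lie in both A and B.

01:16–06:24, 09:12–09:51, 10:23–11:20

First set merges to 00:51–06:24, 09:12–09:51, 10:20–11:20.
Second set merges to 01:16–06:43, 08:46–10:05, 10:23–13:02, 13:03–14:05.
00:51–06:24 meets the second set on 01:16–06:24.
09:12–09:51 meets the second set on 09:12–09:51.
10:20–11:20 meets the second set on 10:23–11:20.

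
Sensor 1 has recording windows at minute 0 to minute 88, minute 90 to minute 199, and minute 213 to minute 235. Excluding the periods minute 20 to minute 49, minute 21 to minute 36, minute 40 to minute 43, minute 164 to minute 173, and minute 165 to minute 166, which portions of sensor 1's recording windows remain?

minute 0 to minute 20, minute 49 to minute 88, minute 90 to minute 164, minute 173 to minute 199, minute 213 to minute 235

Second set merges to minute 20 to minute 49, minute 164 to minute 173.
minute 0 to minute 88 minus B → minute 0 to minute 20, minute 49 to minute 88.
minute 90 to minute 199 minus B → minute 90 to minute 164, minute 173 to minute 199.
minute 213 to minute 235: no B overlap → unchanged.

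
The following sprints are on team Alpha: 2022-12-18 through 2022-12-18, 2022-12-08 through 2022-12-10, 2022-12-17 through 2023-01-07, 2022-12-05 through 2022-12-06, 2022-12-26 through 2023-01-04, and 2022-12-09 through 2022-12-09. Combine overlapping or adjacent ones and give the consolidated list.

Sort by start: 2022-12-05 through 2022-12-06, 2022-12-08 through 2022-12-10, 2022-12-09 through 2022-12-09, 2022-12-17 through 2023-01-07, 2022-12-18 through 2022-12-18, 2022-12-26 through 2023-01-04.
2022-12-08 through 2022-12-10 is disjoint → start new block.
2022-12-09 through 2022-12-09 overlaps/touches 2022-12-08 through 2022-12-10 → extend to 2022-12-08 through 2022-12-10.
2022-12-17 through 2023-01-07 is disjoint → start new block.
2022-12-18 through 2022-12-18 overlaps/touches 2022-12-17 through 2023-01-07 → extend to 2022-12-17 through 2023-01-07.
2022-12-26 through 2023-01-04 overlaps/touches 2022-12-17 through 2023-01-07 → extend to 2022-12-17 through 2023-01-07.

2022-12-05 through 2022-12-06, 2022-12-08 through 2022-12-10, 2022-12-17 through 2023-01-07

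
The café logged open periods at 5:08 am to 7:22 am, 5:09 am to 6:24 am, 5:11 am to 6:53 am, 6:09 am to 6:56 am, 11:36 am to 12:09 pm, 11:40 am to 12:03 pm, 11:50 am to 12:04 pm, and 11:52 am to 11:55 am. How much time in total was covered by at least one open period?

2 h 47 min

Merged: 5:08 am–7:22 am, 11:36 am–12:09 pm.
Lengths: 2 h 14 min + 33 min = 2 h 47 min.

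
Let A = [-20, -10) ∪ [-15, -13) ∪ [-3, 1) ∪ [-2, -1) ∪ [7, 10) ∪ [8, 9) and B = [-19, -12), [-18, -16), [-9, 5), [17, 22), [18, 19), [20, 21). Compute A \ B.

[-20, -19) ∪ [-12, -10) ∪ [7, 10)

First set merges to [-20, -10), [-3, 1), [7, 10).
Second set merges to [-19, -12), [-9, 5), [17, 22).
[-20, -10) with B removed leaves [-20, -19), [-12, -10).
[-3, 1) lies entirely inside B → drops out.
[7, 10) is untouched.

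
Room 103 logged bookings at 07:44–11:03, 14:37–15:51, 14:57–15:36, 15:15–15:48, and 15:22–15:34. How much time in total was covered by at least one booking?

Merged: 07:44-11:03, 14:37-15:51.
Lengths: 3 h 19 min + 1 h 14 min = 4 h 33 min.

4 h 33 min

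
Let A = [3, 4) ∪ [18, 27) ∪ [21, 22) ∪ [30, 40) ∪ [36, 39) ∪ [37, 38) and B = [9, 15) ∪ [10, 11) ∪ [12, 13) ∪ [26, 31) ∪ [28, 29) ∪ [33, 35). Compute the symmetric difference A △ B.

First set merges to [3, 4), [18, 27), [30, 40).
Second set merges to [9, 15), [26, 31), [33, 35).
Only in the first: [3, 4), [18, 26), [31, 33), [35, 40).
Only in the second: [9, 15), [27, 30).
Together these are the periods covered by exactly one.

[3, 4) ∪ [9, 15) ∪ [18, 26) ∪ [27, 30) ∪ [31, 33) ∪ [35, 40)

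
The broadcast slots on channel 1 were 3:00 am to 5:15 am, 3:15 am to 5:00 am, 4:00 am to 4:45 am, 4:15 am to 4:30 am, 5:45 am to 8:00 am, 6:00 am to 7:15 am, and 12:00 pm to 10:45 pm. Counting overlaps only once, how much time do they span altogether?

Merged: 3:00 am-5:15 am, 5:45 am-8:00 am, 12:00 pm-10:45 pm.
Lengths: 2 h 15 min + 2 h 15 min + 10 h 45 min = 15 h 15 min.

15 h 15 min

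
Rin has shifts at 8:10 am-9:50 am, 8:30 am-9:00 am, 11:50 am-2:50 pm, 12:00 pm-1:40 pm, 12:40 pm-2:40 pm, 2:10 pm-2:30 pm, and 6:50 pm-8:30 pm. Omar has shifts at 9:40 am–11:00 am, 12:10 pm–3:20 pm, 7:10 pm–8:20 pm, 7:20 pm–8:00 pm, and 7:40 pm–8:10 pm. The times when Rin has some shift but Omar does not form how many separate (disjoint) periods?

First set merges to 8:10 am-9:50 am, 11:50 am-2:50 pm, 6:50 pm-8:30 pm.
Second set merges to 9:40 am-11:00 am, 12:10 pm-3:20 pm, 7:10 pm-8:20 pm.
A \ B = 8:10 am-9:40 am, 11:50 am-12:10 pm, 6:50 pm-7:10 pm, 8:20 pm-8:30 pm.
That is 4 disjoint pieces.

4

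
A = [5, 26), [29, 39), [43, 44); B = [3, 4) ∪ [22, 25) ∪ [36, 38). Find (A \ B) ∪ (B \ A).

A \ B = [5, 22), [25, 26), [29, 36), [38, 39), [43, 44).
B \ A = [3, 4).
Union of the two gives the symmetric difference.

[3, 4) ∪ [5, 22) ∪ [25, 26) ∪ [29, 36) ∪ [38, 39) ∪ [43, 44)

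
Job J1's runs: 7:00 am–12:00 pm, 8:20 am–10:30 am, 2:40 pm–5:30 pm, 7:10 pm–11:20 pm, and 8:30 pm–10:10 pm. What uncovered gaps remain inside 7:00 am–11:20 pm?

12:00 pm-2:40 pm, 5:30 pm-7:10 pm

The merged coverage is 7:00 am-12:00 pm, 2:40 pm-5:30 pm, 7:10 pm-11:20 pm.
Gaps within 7:00 am-11:20 pm: 12:00 pm-2:40 pm, 5:30 pm-7:10 pm.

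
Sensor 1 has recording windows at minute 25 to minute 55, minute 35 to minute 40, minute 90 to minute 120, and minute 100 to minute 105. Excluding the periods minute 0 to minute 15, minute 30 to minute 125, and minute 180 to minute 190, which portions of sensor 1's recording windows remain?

A, merged: minute 25 to minute 55, minute 90 to minute 120.
minute 25 to minute 55 \ B = minute 25 to minute 30.
minute 90 to minute 120: entirely removed.

minute 25 to minute 30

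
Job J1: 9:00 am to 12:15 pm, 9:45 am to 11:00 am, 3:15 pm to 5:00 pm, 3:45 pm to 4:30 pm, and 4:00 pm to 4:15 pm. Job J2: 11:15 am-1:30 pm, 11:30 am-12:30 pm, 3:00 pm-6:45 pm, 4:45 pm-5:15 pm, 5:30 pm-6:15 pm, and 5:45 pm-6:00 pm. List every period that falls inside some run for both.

11:15 am–12:15 pm, 3:15 pm–5:00 pm

A, merged: 9:00 am–12:15 pm, 3:15 pm–5:00 pm.
B, merged: 11:15 am–1:30 pm, 3:00 pm–6:45 pm.
9:00 am–12:15 pm overlaps B on 11:15 am–12:15 pm.
3:15 pm–5:00 pm overlaps B on 3:15 pm–5:00 pm.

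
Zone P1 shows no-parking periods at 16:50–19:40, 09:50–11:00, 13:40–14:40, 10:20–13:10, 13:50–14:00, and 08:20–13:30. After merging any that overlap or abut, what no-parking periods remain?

08:20–13:30, 13:40–14:40, 16:50–19:40

Sort by start: 08:20–13:30, 09:50–11:00, 10:20–13:10, 13:40–14:40, 13:50–14:00, 16:50–19:40.
09:50–11:00 overlaps/touches 08:20–13:30 → extend to 08:20–13:30.
10:20–13:10 overlaps/touches 08:20–13:30 → extend to 08:20–13:30.
13:40–14:40 is disjoint → start new block.
13:50–14:00 overlaps/touches 13:40–14:40 → extend to 13:40–14:40.
16:50–19:40 is disjoint → start new block.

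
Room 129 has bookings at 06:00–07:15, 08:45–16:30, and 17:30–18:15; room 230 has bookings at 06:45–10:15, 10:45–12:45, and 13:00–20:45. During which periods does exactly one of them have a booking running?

06:00–06:45, 07:15–08:45, 10:15–10:45, 12:45–13:00, 16:30–17:30, 18:15–20:45

A \ B = 06:00–06:45, 10:15–10:45, 12:45–13:00.
B \ A = 07:15–08:45, 16:30–17:30, 18:15–20:45.
Union of the two gives the symmetric difference.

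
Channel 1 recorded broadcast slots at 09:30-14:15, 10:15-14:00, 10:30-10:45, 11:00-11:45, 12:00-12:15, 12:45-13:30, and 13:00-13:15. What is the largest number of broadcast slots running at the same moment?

At 13:00, 4 of the intervals are simultaneously active.
No point has more.

4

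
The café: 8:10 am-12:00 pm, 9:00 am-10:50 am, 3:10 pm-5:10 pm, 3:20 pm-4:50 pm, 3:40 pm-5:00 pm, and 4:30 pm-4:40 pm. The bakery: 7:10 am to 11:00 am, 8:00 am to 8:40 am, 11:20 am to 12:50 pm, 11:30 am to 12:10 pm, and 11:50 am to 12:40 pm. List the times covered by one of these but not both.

A, merged: 8:10 am–12:00 pm, 3:10 pm–5:10 pm.
B, merged: 7:10 am–11:00 am, 11:20 am–12:50 pm.
Only in the first: 11:00 am–11:20 am, 3:10 pm–5:10 pm.
Only in the second: 7:10 am–8:10 am, 12:00 pm–12:50 pm.
Together these are the periods covered by exactly one.

7:10 am–8:10 am, 11:00 am–11:20 am, 12:00 pm–12:50 pm, 3:10 pm–5:10 pm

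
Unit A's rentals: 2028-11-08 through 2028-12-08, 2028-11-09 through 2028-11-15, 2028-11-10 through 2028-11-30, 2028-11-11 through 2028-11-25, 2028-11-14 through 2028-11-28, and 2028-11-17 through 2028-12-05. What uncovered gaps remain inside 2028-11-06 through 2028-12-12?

2028-11-06 through 2028-11-07, 2028-12-09 through 2028-12-12

The merged coverage is 2028-11-08 through 2028-12-08.
Complement within 2028-11-06 through 2028-12-12: 2028-11-06 through 2028-11-07, 2028-12-09 through 2028-12-12.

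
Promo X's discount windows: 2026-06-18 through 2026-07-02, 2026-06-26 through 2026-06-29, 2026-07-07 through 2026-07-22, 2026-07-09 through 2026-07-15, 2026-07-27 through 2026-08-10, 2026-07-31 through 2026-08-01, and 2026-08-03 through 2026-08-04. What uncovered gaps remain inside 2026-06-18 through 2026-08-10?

2026-07-03 through 2026-07-06, 2026-07-23 through 2026-07-26

The merged coverage is 2026-06-18 through 2026-07-02, 2026-07-07 through 2026-07-22, 2026-07-27 through 2026-08-10.
Gaps within 2026-06-18 through 2026-08-10: 2026-07-03 through 2026-07-06, 2026-07-23 through 2026-07-26.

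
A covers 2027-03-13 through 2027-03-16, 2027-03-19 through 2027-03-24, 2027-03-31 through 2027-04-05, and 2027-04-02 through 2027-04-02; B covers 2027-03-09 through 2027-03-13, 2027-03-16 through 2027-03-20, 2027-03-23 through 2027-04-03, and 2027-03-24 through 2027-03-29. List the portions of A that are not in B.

2027-03-14 through 2027-03-15, 2027-03-21 through 2027-03-22, 2027-04-04 through 2027-04-05

A, merged: 2027-03-13 through 2027-03-16, 2027-03-19 through 2027-03-24, 2027-03-31 through 2027-04-05.
B, merged: 2027-03-09 through 2027-03-13, 2027-03-16 through 2027-03-20, 2027-03-23 through 2027-04-03.
2027-03-13 through 2027-03-16 with B removed leaves 2027-03-14 through 2027-03-15.
2027-03-19 through 2027-03-24 with B removed leaves 2027-03-21 through 2027-03-22.
2027-03-31 through 2027-04-05 with B removed leaves 2027-04-04 through 2027-04-05.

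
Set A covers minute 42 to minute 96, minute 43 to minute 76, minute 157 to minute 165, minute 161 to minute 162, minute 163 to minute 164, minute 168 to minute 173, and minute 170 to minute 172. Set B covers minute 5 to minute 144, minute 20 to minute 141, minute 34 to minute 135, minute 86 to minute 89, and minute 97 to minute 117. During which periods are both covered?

minute 42 to minute 96

Merge the first list: minute 42 to minute 96, minute 157 to minute 165, minute 168 to minute 173.
Merge the second list: minute 5 to minute 144.
minute 42 to minute 96 overlaps B on minute 42 to minute 96.
minute 157 to minute 165 falls entirely outside B.
minute 168 to minute 173 falls entirely outside B.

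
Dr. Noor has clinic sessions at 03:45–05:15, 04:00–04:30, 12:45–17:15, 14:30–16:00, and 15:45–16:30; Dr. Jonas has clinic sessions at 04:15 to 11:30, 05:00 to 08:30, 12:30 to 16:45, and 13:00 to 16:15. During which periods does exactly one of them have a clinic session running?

First set merges to 03:45–05:15, 12:45–17:15.
Second set merges to 04:15–11:30, 12:30–16:45.
Only in the first: 03:45–04:15, 16:45–17:15.
Only in the second: 05:15–11:30, 12:30–12:45.
Together these are the periods covered by exactly one.

03:45–04:15, 05:15–11:30, 12:30–12:45, 16:45–17:15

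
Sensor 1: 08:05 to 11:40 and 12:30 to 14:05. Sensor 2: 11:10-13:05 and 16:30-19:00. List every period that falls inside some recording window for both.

11:10-11:40, 12:30-13:05

08:05-11:40 meets the second set on 11:10-11:40.
12:30-14:05 meets the second set on 12:30-13:05.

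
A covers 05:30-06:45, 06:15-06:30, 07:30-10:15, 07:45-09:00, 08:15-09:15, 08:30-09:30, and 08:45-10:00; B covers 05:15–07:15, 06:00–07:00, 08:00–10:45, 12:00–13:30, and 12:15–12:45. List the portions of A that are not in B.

Merge the first list: 05:30–06:45, 07:30–10:15.
Merge the second list: 05:15–07:15, 08:00–10:45, 12:00–13:30.
05:30–06:45 lies entirely inside B → drops out.
07:30–10:15 with B removed leaves 07:30–08:00.

07:30–08:00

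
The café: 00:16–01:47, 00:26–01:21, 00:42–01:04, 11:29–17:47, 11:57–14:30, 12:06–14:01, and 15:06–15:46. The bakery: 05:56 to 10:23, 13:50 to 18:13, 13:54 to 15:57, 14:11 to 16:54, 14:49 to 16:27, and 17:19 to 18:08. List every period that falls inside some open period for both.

First set merges to 00:16-01:47, 11:29-17:47.
Second set merges to 05:56-10:23, 13:50-18:13.
00:16-01:47 meets no B interval.
11:29-17:47 ∩ B → 13:50-17:47.

13:50-17:47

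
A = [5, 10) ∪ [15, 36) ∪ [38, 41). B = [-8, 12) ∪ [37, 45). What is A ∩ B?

[5, 10) ∪ [38, 41)

[5, 10) meets the second set on [5, 10).
[15, 36): no overlap with the second set.
[38, 41) meets the second set on [38, 41).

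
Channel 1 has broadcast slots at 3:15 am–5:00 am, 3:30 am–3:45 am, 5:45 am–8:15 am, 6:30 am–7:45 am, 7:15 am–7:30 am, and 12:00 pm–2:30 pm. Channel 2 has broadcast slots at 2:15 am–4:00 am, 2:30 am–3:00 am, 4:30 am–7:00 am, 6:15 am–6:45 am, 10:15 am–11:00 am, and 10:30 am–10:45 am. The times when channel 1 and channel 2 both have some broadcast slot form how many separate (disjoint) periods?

3

A, merged: 3:15 am–5:00 am, 5:45 am–8:15 am, 12:00 pm–2:30 pm.
B, merged: 2:15 am–4:00 am, 4:30 am–7:00 am, 10:15 am–11:00 am.
A ∩ B = 3:15 am–4:00 am, 4:30 am–5:00 am, 5:45 am–7:00 am.
That is 3 disjoint pieces.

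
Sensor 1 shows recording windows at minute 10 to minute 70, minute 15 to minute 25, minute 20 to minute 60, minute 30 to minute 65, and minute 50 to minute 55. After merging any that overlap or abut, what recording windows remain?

minute 15 to minute 25 overlaps/touches minute 10 to minute 70 → extend to minute 10 to minute 70.
minute 20 to minute 60 overlaps/touches minute 10 to minute 70 → extend to minute 10 to minute 70.
minute 30 to minute 65 overlaps/touches minute 10 to minute 70 → extend to minute 10 to minute 70.
minute 50 to minute 55 overlaps/touches minute 10 to minute 70 → extend to minute 10 to minute 70.

minute 10 to minute 70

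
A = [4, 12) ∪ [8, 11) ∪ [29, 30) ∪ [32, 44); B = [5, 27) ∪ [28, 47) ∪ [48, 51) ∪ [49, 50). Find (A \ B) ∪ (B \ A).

[4, 5) ∪ [12, 27) ∪ [28, 29) ∪ [30, 32) ∪ [44, 47) ∪ [48, 51)

First set merges to [4, 12), [29, 30), [32, 44).
Second set merges to [5, 27), [28, 47), [48, 51).
A but not B: [4, 5).
B but not A: [12, 27), [28, 29), [30, 32), [44, 47), [48, 51).
Combining gives A △ B.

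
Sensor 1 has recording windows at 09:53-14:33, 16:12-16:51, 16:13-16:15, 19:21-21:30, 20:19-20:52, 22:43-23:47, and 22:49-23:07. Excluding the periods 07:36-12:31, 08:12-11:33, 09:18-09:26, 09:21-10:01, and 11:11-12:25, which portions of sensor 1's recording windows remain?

12:31–14:33, 16:12–16:51, 19:21–21:30, 22:43–23:47

A, merged: 09:53–14:33, 16:12–16:51, 19:21–21:30, 22:43–23:47.
B, merged: 07:36–12:31.
09:53–14:33 minus B → 12:31–14:33.
16:12–16:51: no B overlap → unchanged.
19:21–21:30: no B overlap → unchanged.
22:43–23:47: no B overlap → unchanged.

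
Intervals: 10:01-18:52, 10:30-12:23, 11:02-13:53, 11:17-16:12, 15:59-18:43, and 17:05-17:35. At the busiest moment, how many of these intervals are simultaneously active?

Sweep endpoints in order; track running count of active intervals.
Peak of 4 reached at 11:17.

4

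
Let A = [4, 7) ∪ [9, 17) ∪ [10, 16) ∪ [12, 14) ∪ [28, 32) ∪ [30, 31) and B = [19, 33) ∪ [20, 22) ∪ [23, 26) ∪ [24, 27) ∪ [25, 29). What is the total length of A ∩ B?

Merge the first list: [4, 7), [9, 17), [28, 32).
Merge the second list: [19, 33).
A ∩ B = [28, 32).
Total: 4.

4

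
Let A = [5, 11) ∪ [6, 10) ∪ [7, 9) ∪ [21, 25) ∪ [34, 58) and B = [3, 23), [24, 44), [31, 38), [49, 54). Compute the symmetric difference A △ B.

[3, 5) ∪ [11, 21) ∪ [23, 24) ∪ [25, 34) ∪ [44, 49) ∪ [54, 58)

A, merged: [5, 11), [21, 25), [34, 58).
B, merged: [3, 23), [24, 44), [49, 54).
Only in the first: [23, 24), [44, 49), [54, 58).
Only in the second: [3, 5), [11, 21), [25, 34).
Together these are the periods covered by exactly one.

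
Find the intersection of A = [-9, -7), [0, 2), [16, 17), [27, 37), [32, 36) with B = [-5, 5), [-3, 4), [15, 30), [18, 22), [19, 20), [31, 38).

A, merged: [-9, -7), [0, 2), [16, 17), [27, 37).
B, merged: [-5, 5), [15, 30), [31, 38).
[-9, -7) falls entirely outside B.
[0, 2) overlaps B on [0, 2).
[16, 17) overlaps B on [16, 17).
[27, 37) overlaps B on [27, 30), [31, 37).

[0, 2) ∪ [16, 17) ∪ [27, 30) ∪ [31, 37)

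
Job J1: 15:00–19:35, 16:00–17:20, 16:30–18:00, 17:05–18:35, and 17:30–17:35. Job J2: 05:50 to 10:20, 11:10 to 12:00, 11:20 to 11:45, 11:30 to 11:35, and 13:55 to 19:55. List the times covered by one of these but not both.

First set merges to 15:00-19:35.
Second set merges to 05:50-10:20, 11:10-12:00, 13:55-19:55.
Only in the first: none.
Only in the second: 05:50-10:20, 11:10-12:00, 13:55-15:00, 19:35-19:55.
Together these are the periods covered by exactly one.

05:50-10:20, 11:10-12:00, 13:55-15:00, 19:35-19:55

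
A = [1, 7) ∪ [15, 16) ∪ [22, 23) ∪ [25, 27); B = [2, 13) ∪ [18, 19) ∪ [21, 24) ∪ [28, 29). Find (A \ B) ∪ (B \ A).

[1, 2) ∪ [7, 13) ∪ [15, 16) ∪ [18, 19) ∪ [21, 22) ∪ [23, 24) ∪ [25, 27) ∪ [28, 29)

A \ B = [1, 2), [15, 16), [25, 27).
B \ A = [7, 13), [18, 19), [21, 22), [23, 24), [28, 29).
Union of the two gives the symmetric difference.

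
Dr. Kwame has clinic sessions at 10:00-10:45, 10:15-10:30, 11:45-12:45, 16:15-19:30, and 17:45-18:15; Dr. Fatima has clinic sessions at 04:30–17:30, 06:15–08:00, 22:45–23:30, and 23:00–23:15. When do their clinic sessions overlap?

First set merges to 10:00-10:45, 11:45-12:45, 16:15-19:30.
Second set merges to 04:30-17:30, 22:45-23:30.
10:00-10:45 ∩ B → 10:00-10:45.
11:45-12:45 ∩ B → 11:45-12:45.
16:15-19:30 ∩ B → 16:15-17:30.

10:00-10:45, 11:45-12:45, 16:15-17:30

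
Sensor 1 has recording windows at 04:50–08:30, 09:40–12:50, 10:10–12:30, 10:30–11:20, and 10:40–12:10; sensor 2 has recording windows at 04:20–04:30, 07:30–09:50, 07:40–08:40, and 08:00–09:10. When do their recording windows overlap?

07:30-08:30, 09:40-09:50

First set merges to 04:50-08:30, 09:40-12:50.
Second set merges to 04:20-04:30, 07:30-09:50.
04:50-08:30 meets the second set on 07:30-08:30.
09:40-12:50 meets the second set on 09:40-09:50.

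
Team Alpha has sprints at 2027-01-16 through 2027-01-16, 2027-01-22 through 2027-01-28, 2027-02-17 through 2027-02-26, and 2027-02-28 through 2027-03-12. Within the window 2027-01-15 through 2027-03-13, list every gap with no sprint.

2027-01-15 through 2027-01-15, 2027-01-17 through 2027-01-21, 2027-01-29 through 2027-02-16, 2027-02-27 through 2027-02-27, 2027-03-13 through 2027-03-13

After merging, the occupied span is 2027-01-16 through 2027-01-16, 2027-01-22 through 2027-01-28, 2027-02-17 through 2027-02-26, 2027-02-28 through 2027-03-12.
Complement within 2027-01-15 through 2027-03-13: 2027-01-15 through 2027-01-15, 2027-01-17 through 2027-01-21, 2027-01-29 through 2027-02-16, 2027-02-27 through 2027-02-27, 2027-03-13 through 2027-03-13.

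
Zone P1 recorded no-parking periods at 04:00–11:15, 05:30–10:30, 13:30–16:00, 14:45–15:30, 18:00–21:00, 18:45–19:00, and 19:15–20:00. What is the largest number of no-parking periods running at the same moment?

2

At 05:30, 2 of the intervals are simultaneously active.
No point has more.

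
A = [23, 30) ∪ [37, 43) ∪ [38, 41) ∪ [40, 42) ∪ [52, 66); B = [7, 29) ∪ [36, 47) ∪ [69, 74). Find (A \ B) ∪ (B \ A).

[7, 23) ∪ [29, 30) ∪ [36, 37) ∪ [43, 47) ∪ [52, 66) ∪ [69, 74)

Merge the first list: [23, 30), [37, 43), [52, 66).
A \ B = [29, 30), [52, 66).
B \ A = [7, 23), [36, 37), [43, 47), [69, 74).
Union of the two gives the symmetric difference.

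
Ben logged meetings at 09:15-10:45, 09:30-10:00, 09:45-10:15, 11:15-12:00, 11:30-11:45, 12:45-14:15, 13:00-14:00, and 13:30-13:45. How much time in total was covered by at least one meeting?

Merged: 09:15–10:45, 11:15–12:00, 12:45–14:15.
Lengths: 1 h 30 min + 45 min + 1 h 30 min = 3 h 45 min.

3 h 45 min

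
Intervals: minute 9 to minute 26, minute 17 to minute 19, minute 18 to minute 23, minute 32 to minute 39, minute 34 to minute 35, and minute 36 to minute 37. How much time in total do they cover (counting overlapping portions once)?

Merged: minute 9 to minute 26, minute 32 to minute 39.
Lengths: 17 minutes + 7 minutes = 24 minutes.

24 minutes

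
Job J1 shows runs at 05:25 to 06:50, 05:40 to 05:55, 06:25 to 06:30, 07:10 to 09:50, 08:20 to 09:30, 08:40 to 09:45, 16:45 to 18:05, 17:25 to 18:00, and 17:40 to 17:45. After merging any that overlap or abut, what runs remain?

05:25–06:50, 07:10–09:50, 16:45–18:05

05:40–05:55 overlaps/touches 05:25–06:50 → extend to 05:25–06:50.
06:25–06:30 overlaps/touches 05:25–06:50 → extend to 05:25–06:50.
07:10–09:50 is disjoint → start new block.
08:20–09:30 overlaps/touches 07:10–09:50 → extend to 07:10–09:50.
08:40–09:45 overlaps/touches 07:10–09:50 → extend to 07:10–09:50.
16:45–18:05 is disjoint → start new block.
17:25–18:00 overlaps/touches 16:45–18:05 → extend to 16:45–18:05.
17:40–17:45 overlaps/touches 16:45–18:05 → extend to 16:45–18:05.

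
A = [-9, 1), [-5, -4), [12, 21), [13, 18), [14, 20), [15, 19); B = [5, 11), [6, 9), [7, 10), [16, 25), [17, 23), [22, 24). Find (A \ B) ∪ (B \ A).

A, merged: [-9, 1), [12, 21).
B, merged: [5, 11), [16, 25).
Only in the first: [-9, 1), [12, 16).
Only in the second: [5, 11), [21, 25).
Together these are the periods covered by exactly one.

[-9, 1) ∪ [5, 11) ∪ [12, 16) ∪ [21, 25)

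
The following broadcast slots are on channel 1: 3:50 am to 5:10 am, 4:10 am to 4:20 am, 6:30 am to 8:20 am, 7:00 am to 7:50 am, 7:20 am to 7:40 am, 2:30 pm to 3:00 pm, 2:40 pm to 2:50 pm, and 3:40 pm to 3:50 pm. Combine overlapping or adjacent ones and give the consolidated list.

3:50 am–5:10 am, 6:30 am–8:20 am, 2:30 pm–3:00 pm, 3:40 pm–3:50 pm

4:10 am–4:20 am overlaps/touches 3:50 am–5:10 am → extend to 3:50 am–5:10 am.
6:30 am–8:20 am is disjoint → start new block.
7:00 am–7:50 am overlaps/touches 6:30 am–8:20 am → extend to 6:30 am–8:20 am.
7:20 am–7:40 am overlaps/touches 6:30 am–8:20 am → extend to 6:30 am–8:20 am.
2:30 pm–3:00 pm is disjoint → start new block.
2:40 pm–2:50 pm overlaps/touches 2:30 pm–3:00 pm → extend to 2:30 pm–3:00 pm.
3:40 pm–3:50 pm is disjoint → start new block.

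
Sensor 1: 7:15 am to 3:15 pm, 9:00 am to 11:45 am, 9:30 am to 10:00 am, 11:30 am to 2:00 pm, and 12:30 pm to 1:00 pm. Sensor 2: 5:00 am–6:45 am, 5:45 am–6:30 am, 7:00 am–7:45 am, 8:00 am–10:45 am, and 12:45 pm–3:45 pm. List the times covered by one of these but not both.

A, merged: 7:15 am-3:15 pm.
B, merged: 5:00 am-6:45 am, 7:00 am-7:45 am, 8:00 am-10:45 am, 12:45 pm-3:45 pm.
A \ B = 7:45 am-8:00 am, 10:45 am-12:45 pm.
B \ A = 5:00 am-6:45 am, 7:00 am-7:15 am, 3:15 pm-3:45 pm.
Union of the two gives the symmetric difference.

5:00 am-6:45 am, 7:00 am-7:15 am, 7:45 am-8:00 am, 10:45 am-12:45 pm, 3:15 pm-3:45 pm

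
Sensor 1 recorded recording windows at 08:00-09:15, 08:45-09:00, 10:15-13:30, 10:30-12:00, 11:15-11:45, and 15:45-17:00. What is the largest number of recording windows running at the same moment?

3

Sweep endpoints in order; track running count of active intervals.
Peak of 3 reached at 11:15.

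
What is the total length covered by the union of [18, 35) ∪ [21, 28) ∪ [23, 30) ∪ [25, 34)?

17

Merged: [18, 35).
Length: 17.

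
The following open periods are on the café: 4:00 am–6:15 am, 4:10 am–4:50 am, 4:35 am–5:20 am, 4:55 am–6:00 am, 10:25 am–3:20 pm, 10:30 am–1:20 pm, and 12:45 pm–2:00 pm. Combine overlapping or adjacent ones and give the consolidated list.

4:00 am–6:15 am, 10:25 am–3:20 pm

4:10 am–4:50 am overlaps/touches 4:00 am–6:15 am → extend to 4:00 am–6:15 am.
4:35 am–5:20 am overlaps/touches 4:00 am–6:15 am → extend to 4:00 am–6:15 am.
4:55 am–6:00 am overlaps/touches 4:00 am–6:15 am → extend to 4:00 am–6:15 am.
10:25 am–3:20 pm is disjoint → start new block.
10:30 am–1:20 pm overlaps/touches 10:25 am–3:20 pm → extend to 10:25 am–3:20 pm.
12:45 pm–2:00 pm overlaps/touches 10:25 am–3:20 pm → extend to 10:25 am–3:20 pm.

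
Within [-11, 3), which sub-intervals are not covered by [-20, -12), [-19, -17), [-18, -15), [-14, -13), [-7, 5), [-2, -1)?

[-11, -7)

After merging, the occupied span is [-20, -12), [-7, 5).
Gaps within [-11, 3): [-11, -7).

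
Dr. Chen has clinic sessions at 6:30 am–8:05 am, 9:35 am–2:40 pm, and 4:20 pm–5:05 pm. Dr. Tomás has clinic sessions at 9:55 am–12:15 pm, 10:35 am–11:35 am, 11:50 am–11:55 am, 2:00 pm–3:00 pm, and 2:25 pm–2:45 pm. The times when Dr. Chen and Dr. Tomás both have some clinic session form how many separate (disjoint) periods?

B, merged: 9:55 am–12:15 pm, 2:00 pm–3:00 pm.
A ∩ B = 9:55 am–12:15 pm, 2:00 pm–2:40 pm.
That is 2 disjoint pieces.

2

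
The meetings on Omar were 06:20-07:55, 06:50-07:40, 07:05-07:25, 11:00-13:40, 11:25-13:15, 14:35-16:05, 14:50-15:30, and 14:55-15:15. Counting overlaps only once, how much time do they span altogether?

Merged: 06:20-07:55, 11:00-13:40, 14:35-16:05.
Lengths: 1 h 35 min + 2 h 40 min + 1 h 30 min = 5 h 45 min.

5 h 45 min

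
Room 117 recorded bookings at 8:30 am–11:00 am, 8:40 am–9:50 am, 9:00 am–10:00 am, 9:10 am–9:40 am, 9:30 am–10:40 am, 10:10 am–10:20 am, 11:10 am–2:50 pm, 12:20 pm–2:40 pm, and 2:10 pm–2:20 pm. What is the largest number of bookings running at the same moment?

5

Walk the sorted start/end points keeping a running depth.
The depth first hits 5 at 9:30 am.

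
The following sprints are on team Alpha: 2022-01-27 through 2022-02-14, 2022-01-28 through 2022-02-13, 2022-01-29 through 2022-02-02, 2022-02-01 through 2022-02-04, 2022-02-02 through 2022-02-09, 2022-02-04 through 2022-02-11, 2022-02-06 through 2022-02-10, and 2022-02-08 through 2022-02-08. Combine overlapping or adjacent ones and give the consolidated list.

2022-01-28 through 2022-02-13 overlaps/touches 2022-01-27 through 2022-02-14 → extend to 2022-01-27 through 2022-02-14.
2022-01-29 through 2022-02-02 overlaps/touches 2022-01-27 through 2022-02-14 → extend to 2022-01-27 through 2022-02-14.
2022-02-01 through 2022-02-04 overlaps/touches 2022-01-27 through 2022-02-14 → extend to 2022-01-27 through 2022-02-14.
2022-02-02 through 2022-02-09 overlaps/touches 2022-01-27 through 2022-02-14 → extend to 2022-01-27 through 2022-02-14.
2022-02-04 through 2022-02-11 overlaps/touches 2022-01-27 through 2022-02-14 → extend to 2022-01-27 through 2022-02-14.
2022-02-06 through 2022-02-10 overlaps/touches 2022-01-27 through 2022-02-14 → extend to 2022-01-27 through 2022-02-14.
2022-02-08 through 2022-02-08 overlaps/touches 2022-01-27 through 2022-02-14 → extend to 2022-01-27 through 2022-02-14.

2022-01-27 through 2022-02-14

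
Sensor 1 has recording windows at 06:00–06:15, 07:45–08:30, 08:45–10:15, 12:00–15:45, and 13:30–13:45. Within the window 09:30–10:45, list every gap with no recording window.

10:15-10:45

After merging, the occupied span is 06:00-06:15, 07:45-08:30, 08:45-10:15, 12:00-15:45.
Gaps within 09:30-10:45: 10:15-10:45.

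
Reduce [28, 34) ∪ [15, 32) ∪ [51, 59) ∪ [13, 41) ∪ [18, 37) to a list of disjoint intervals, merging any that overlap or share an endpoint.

Sort by start: [13, 41), [15, 32), [18, 37), [28, 34), [51, 59).
[15, 32) overlaps/touches [13, 41) → extend to [13, 41).
[18, 37) overlaps/touches [13, 41) → extend to [13, 41).
[28, 34) overlaps/touches [13, 41) → extend to [13, 41).
[51, 59) is disjoint → start new block.

[13, 41) ∪ [51, 59)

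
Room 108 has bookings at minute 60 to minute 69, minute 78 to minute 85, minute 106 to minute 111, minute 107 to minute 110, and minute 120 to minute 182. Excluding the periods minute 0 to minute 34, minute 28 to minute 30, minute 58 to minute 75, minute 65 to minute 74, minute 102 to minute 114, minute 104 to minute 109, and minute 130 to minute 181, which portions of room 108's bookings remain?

minute 78 to minute 85, minute 120 to minute 130, minute 181 to minute 182

A, merged: minute 60 to minute 69, minute 78 to minute 85, minute 106 to minute 111, minute 120 to minute 182.
B, merged: minute 0 to minute 34, minute 58 to minute 75, minute 102 to minute 114, minute 130 to minute 181.
minute 60 to minute 69 lies entirely inside B → drops out.
minute 78 to minute 85 is untouched.
minute 106 to minute 111 lies entirely inside B → drops out.
minute 120 to minute 182 with B removed leaves minute 120 to minute 130, minute 181 to minute 182.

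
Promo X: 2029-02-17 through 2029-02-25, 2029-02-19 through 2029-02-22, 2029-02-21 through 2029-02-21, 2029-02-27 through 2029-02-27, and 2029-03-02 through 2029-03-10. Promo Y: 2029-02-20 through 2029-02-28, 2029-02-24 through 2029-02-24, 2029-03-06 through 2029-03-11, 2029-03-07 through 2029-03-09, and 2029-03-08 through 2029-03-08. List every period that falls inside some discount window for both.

First set merges to 2029-02-17 through 2029-02-25, 2029-02-27 through 2029-02-27, 2029-03-02 through 2029-03-10.
Second set merges to 2029-02-20 through 2029-02-28, 2029-03-06 through 2029-03-11.
2029-02-17 through 2029-02-25 ∩ B → 2029-02-20 through 2029-02-25.
2029-02-27 through 2029-02-27 ∩ B → 2029-02-27 through 2029-02-27.
2029-03-02 through 2029-03-10 ∩ B → 2029-03-06 through 2029-03-10.

2029-02-20 through 2029-02-25, 2029-02-27 through 2029-02-27, 2029-03-06 through 2029-03-10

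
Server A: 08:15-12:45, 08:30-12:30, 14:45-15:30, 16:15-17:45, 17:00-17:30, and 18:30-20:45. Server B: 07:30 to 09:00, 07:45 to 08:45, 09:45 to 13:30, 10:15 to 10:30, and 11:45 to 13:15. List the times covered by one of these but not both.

07:30–08:15, 09:00–09:45, 12:45–13:30, 14:45–15:30, 16:15–17:45, 18:30–20:45

First set merges to 08:15–12:45, 14:45–15:30, 16:15–17:45, 18:30–20:45.
Second set merges to 07:30–09:00, 09:45–13:30.
Only in the first: 09:00–09:45, 14:45–15:30, 16:15–17:45, 18:30–20:45.
Only in the second: 07:30–08:15, 12:45–13:30.
Together these are the periods covered by exactly one.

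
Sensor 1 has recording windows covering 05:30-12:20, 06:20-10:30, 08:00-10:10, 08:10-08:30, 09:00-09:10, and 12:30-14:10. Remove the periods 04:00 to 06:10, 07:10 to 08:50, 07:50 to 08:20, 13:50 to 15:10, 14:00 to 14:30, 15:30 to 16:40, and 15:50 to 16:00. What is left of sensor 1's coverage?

06:10–07:10, 08:50–12:20, 12:30–13:50

A, merged: 05:30–12:20, 12:30–14:10.
B, merged: 04:00–06:10, 07:10–08:50, 13:50–15:10, 15:30–16:40.
05:30–12:20 minus B → 06:10–07:10, 08:50–12:20.
12:30–14:10 minus B → 12:30–13:50.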